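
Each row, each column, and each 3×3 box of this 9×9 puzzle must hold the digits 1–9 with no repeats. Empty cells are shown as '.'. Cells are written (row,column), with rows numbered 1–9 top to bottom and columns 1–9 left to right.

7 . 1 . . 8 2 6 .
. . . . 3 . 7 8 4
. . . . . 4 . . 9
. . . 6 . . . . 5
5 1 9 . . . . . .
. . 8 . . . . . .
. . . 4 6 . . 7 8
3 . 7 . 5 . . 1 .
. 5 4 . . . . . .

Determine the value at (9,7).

(1,5) = 9: row 1 has {1,2,6,7,8}; col 5 has {3,5,6}; box has {3,4,8} → only 9 remains.
(1,9) = 3: row 1 has {1,2,6,7,8,9}; col 9 has {4,5,8,9}; box has {2,4,6,7,8,9} → only 3 remains.
(3,8) = 5: row 3 has {4,9}; col 8 has {1,6,7,8}; box has {2,3,4,6,7,8,9} → only 5 remains.
(7,3) = 2: row 7 has {4,6,7,8}; col 3 has {1,4,7,8,9}; box has {3,4,5,7} → only 2 remains.
(1,2) = 4: row 1 has {1,2,3,6,7,8,9}; col 2 has {1,5}; box has {1,7} → only 4 remains.
(1,4) = 5: row 1 has {1,2,3,4,6,7,8,9}; col 4 has {4,6}; box has {3,4,8,9} → only 5 remains.
(3,7) = 1: row 3 has {4,5,9}; col 7 has {2,7}; box has {2,3,4,5,6,7,8,9} → only 1 remains.
(4,3) = 3: row 4 has {5,6}; col 3 has {1,2,4,7,8,9}; box has {1,5,8,9} → only 3 remains.
(7,2) = 9: row 7 has {2,4,6,7,8}; col 2 has {1,4,5}; box has {2,3,4,5,7} → only 9 remains.
(3,3) = 6: row 3 has {1,4,5,9}; col 3 has {1,2,3,4,7,8,9}; box has {1,4,7} → only 6 remains.
(7,1) = 1: row 7 has {2,4,6,7,8,9}; col 1 has {3,5,7}; box has {2,3,4,5,7,9} → only 1 remains.
(7,6) = 3: row 7 has {1,2,4,6,7,8,9}; col 6 has {4,8}; box has {4,5,6} → only 3 remains.
(7,7) = 5: row 7 has {1,2,3,4,6,7,8,9}; col 7 has {1,2,7}; box has {1,7,8} → only 5 remains.
(2,2) = 2: row 2 has {3,4,7,8}; col 2 has {1,4,5,9}; box has {1,4,6,7} → only 2 remains.
(2,3) = 5: row 2 has {2,3,4,7,8}; col 3 has {1,2,3,4,6,7,8,9}; box has {1,2,4,6,7} → only 5 remains.
(2,4) = 1: row 2 has {2,3,4,5,7,8}; col 4 has {4,5,6}; box has {3,4,5,8,9} → only 1 remains.
(2,6) = 6: row 2 has {1,2,3,4,5,7,8}; col 6 has {3,4,8}; box has {1,3,4,5,8,9} → only 6 remains.
(3,1) = 8: row 3 has {1,4,5,6,9}; col 1 has {1,3,5,7}; box has {1,2,4,5,6,7} → only 8 remains.
(3,2) = 3: row 3 has {1,4,5,6,8,9}; col 2 has {1,2,4,5,9}; box has {1,2,4,5,6,7,8} → only 3 remains.
(4,2) = 7: row 4 has {3,5,6}; col 2 has {1,2,3,4,5,9}; box has {1,3,5,8,9} → only 7 remains.
(6,2) = 6: row 6 has {8}; col 2 has {1,2,3,4,5,7,9}; box has {1,3,5,7,8,9} → only 6 remains.
(8,2) = 8: row 8 has {1,3,5,7}; col 2 has {1,2,3,4,5,6,7,9}; box has {1,2,3,4,5,7,9} → only 8 remains.
(9,1) = 6: row 9 has {4,5}; col 1 has {1,3,5,7,8}; box has {1,2,3,4,5,7,8,9} → only 6 remains.
(9,9) = 2: row 9 has {4,5,6}; col 9 has {3,4,5,8,9}; box has {1,5,7,8} → only 2 remains.
(2,1) = 9: row 2 has {1,2,3,4,5,6,7,8}; col 1 has {1,3,5,6,7,8}; box has {1,2,3,4,5,6,7,8} → only 9 remains.
(8,9) = 6: row 8 has {1,3,5,7,8}; col 9 has {2,3,4,5,8,9}; box has {1,2,5,7,8} → only 6 remains.
(5,9) = 7: row 5 has {1,5,9}; col 9 has {2,3,4,5,6,8,9}; box has {5} → only 7 remains.
(6,9) = 1: row 6 has {6,8}; col 9 has {2,3,4,5,6,7,8,9}; box has {5,7} → only 1 remains.
(5,6) = 2: row 5 has {1,5,7,9}; col 6 has {3,4,6,8}; box has {6} → only 2 remains.
(8,6) = 9: row 8 has {1,3,5,6,7,8}; col 6 has {2,3,4,6,8}; box has {3,4,5,6} → only 9 remains.
(8,7) = 4: row 8 has {1,3,5,6,7,8,9}; col 7 has {1,2,5,7}; box has {1,2,5,6,7,8} → only 4 remains.
(4,6) = 1: row 4 has {3,5,6,7}; col 6 has {2,3,4,6,8,9}; box has {2,6} → only 1 remains.
(8,4) = 2: row 8 has {1,3,4,5,6,7,8,9}; col 4 has {1,4,5,6}; box has {3,4,5,6,9} → only 2 remains.
(9,6) = 7: row 9 has {2,4,5,6}; col 6 has {1,2,3,4,6,8,9}; box has {2,3,4,5,6,9} → only 7 remains.
(3,4) = 7: row 3 has {1,3,4,5,6,8,9}; col 4 has {1,2,4,5,6}; box has {1,3,4,5,6,8,9} → only 7 remains.
(3,5) = 2: row 3 has {1,3,4,5,6,7,8,9}; col 5 has {3,5,6,9}; box has {1,3,4,5,6,7,8,9} → only 2 remains.
(6,6) = 5: row 6 has {1,6,8}; col 6 has {1,2,3,4,6,7,8,9}; box has {1,2,6} → only 5 remains.
(9,4) = 8: row 9 has {2,4,5,6,7}; col 4 has {1,2,4,5,6,7}; box has {2,3,4,5,6,7,9} → only 8 remains.
(9,5) = 1: row 9 has {2,4,5,6,7,8}; col 5 has {2,3,5,6,9}; box has {2,3,4,5,6,7,8,9} → only 1 remains.
(5,4) = 3: row 5 has {1,2,5,7,9}; col 4 has {1,2,4,5,6,7,8}; box has {1,2,5,6} → only 3 remains.
(5,8) = 4: row 5 has {1,2,3,5,7,9}; col 8 has {1,5,6,7,8}; box has {1,5,7} → only 4 remains.
(6,4) = 9: row 6 has {1,5,6,8}; col 4 has {1,2,3,4,5,6,7,8}; box has {1,2,3,5,6} → only 9 remains.
(6,7) = 3: row 6 has {1,5,6,8,9}; col 7 has {1,2,4,5,7}; box has {1,4,5,7} → only 3 remains.
(6,8) = 2: row 6 has {1,3,5,6,8,9}; col 8 has {1,4,5,6,7,8}; box has {1,3,4,5,7} → only 2 remains.
(9,7) = 9: row 9 has {1,2,4,5,6,7,8}; col 7 has {1,2,3,4,5,7}; box has {1,2,4,5,6,7,8} → only 9 remains.

9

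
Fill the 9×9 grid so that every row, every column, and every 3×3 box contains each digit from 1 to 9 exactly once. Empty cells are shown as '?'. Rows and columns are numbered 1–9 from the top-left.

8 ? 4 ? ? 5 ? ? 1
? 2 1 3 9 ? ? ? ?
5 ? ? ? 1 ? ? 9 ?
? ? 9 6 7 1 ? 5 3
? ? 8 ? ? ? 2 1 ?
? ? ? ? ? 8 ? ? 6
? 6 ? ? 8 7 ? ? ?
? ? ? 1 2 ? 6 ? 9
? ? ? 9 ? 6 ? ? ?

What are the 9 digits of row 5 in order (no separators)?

678539214

r1c5 = 6 (sole candidate).
r2c6 = 4 (sole candidate).
r3c6 = 2 (sole candidate).
r4c2 = 4 (sole candidate).
r4c7 = 8 (sole candidate).
r8c6 = 3 (sole candidate).
r1c4 = 7 (sole candidate).
r1c7 = 3 (sole candidate).
r1c8 = 2 (sole candidate).
r3c4 = 8 (sole candidate).
r4c1 = 2 (sole candidate).
r5c6 = 9: row 5 has {1,2,8}; col 6 has {1,2,3,4,5,6,7,8}; box has {1,6,7,8} → only 9 remains.
r1c2 = 9 (sole candidate).
r3c3 = 6 (hidden single in row 3).
r2c1 = 7 (sole candidate).
r2c7 = 5 (sole candidate).
r2c9 = 8 (sole candidate).
r3c2 = 3 (sole candidate).
r8c1 = 4 (sole candidate).
r2c8 = 6 (sole candidate).
r5c1 = 6: in row 5, 6 can only go here (every other open cell in that row sees a 6).
r5c5 = 3: in row 5, 3 can only go here (every other open cell in that row sees a 3).
r6c4 = 2 (hidden single in row 6).
r6c7 = 9 (hidden single in row 6).
r7c1 = 9 (hidden single in row 7).
r7c7 = 1 (hidden single in row 7).
Singles propagation stalls; r5c2 is still open with candidates {5,7}.
  Try r5c2 = 5: this forces r5c4=4, r5c9=7, r6c5=5, r6c8=4, r7c4=5, r7c8=3, r9c5=4, r9c7=7; then row 3 has no cell left for 7 — contradiction.
So r5c2 = 7.
r5c9 = 4: row 5 has {1,2,3,6,7,8,9}; col 9 has {1,3,6,8,9}; box has {1,2,3,5,6,8,9} → only 4 remains.
r6c8 = 7 (sole candidate).
r8c8 = 8 (sole candidate).
r3c9 = 7 (sole candidate).
r5c4 = 5: row 5 has {1,2,3,4,6,7,8,9}; col 4 has {1,2,3,6,7,8,9}; box has {1,2,3,6,7,8,9} → only 5 remains.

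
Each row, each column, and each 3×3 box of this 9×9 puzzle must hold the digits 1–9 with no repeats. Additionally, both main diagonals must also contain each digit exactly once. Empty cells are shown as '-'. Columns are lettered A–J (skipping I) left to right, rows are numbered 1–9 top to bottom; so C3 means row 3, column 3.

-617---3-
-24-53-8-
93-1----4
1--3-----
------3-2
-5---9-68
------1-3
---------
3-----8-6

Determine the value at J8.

A2 = 7 (sole candidate).
J2 = 1 (hidden single in row 2).
E6 = 1 (hidden single in row 6).
C6 = 3 (hidden single in row 6).
H5 = 1 (hidden single in row 5).
G6 = 7 (hidden single in row 6).
H3 = 7 (hidden single in row 3).
E8 = 3 (hidden single in row 8).
J8 = 7: in column 9, 7 can only go here (every other open cell in that column sees a 7).

7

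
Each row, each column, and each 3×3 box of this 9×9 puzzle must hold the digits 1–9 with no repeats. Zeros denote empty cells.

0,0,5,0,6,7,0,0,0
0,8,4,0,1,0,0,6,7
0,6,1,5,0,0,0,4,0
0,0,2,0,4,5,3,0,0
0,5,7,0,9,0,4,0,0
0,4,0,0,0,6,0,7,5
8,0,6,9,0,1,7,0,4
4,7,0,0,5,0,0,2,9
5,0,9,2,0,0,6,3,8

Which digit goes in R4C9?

6

R2C4 = 3: row 2 has {1,4,6,7,8}; col 4 has {2,5,9}; box has {1,5,6,7} → only 3 remains.
R7C5 = 3: row 7 has {1,4,6,7,8,9}; col 5 has {1,4,5,6,9}; box has {1,2,5,9} → only 3 remains.
R7C8 = 5: row 7 has {1,3,4,6,7,8,9}; col 8 has {2,3,4,6,7}; box has {2,3,4,6,7,8,9} → only 5 remains.
R8C3 = 3: row 8 has {2,4,5,7,9}; col 3 has {1,2,4,5,6,7,9}; box has {4,5,6,7,8,9} → only 3 remains.
R8C6 = 8: row 8 has {2,3,4,5,7,9}; col 6 has {1,5,6,7}; box has {1,2,3,5,9} → only 8 remains.
R8C7 = 1: row 8 has {2,3,4,5,7,8,9}; col 7 has {3,4,6,7}; box has {2,3,4,5,6,7,8,9} → only 1 remains.
R9C2 = 1: row 9 has {2,3,5,6,8,9}; col 2 has {4,5,6,7,8}; box has {3,4,5,6,7,8,9} → only 1 remains.
R9C5 = 7: row 9 has {1,2,3,5,6,8,9}; col 5 has {1,3,4,5,6,9}; box has {1,2,3,5,8,9} → only 7 remains.
R9C6 = 4: row 9 has {1,2,3,5,6,7,8,9}; col 6 has {1,5,6,7,8}; box has {1,2,3,5,7,8,9} → only 4 remains.
R4C2 = 9: row 4 has {2,3,4,5}; col 2 has {1,4,5,6,7,8}; box has {2,4,5,7} → only 9 remains.
R6C3 = 8: row 6 has {4,5,6,7}; col 3 has {1,2,3,4,5,6,7,9}; box has {2,4,5,7,9} → only 8 remains.
R6C4 = 1: row 6 has {4,5,6,7,8}; col 4 has {2,3,5,9}; box has {4,5,6,9} → only 1 remains.
R6C5 = 2: row 6 has {1,4,5,6,7,8}; col 5 has {1,3,4,5,6,7,9}; box has {1,4,5,6,9} → only 2 remains.
R6C7 = 9: row 6 has {1,2,4,5,6,7,8}; col 7 has {1,3,4,6,7}; box has {3,4,5,7} → only 9 remains.
R7C2 = 2: row 7 has {1,3,4,5,6,7,8,9}; col 2 has {1,4,5,6,7,8,9}; box has {1,3,4,5,6,7,8,9} → only 2 remains.
R8C4 = 6: row 8 has {1,2,3,4,5,7,8,9}; col 4 has {1,2,3,5,9}; box has {1,2,3,4,5,7,8,9} → only 6 remains.
R1C2 = 3: row 1 has {5,6,7}; col 2 has {1,2,4,5,6,7,8,9}; box has {1,4,5,6,8} → only 3 remains.
R3C5 = 8: row 3 has {1,4,5,6}; col 5 has {1,2,3,4,5,6,7,9}; box has {1,3,5,6,7} → only 8 remains.
R3C7 = 2: row 3 has {1,4,5,6,8}; col 7 has {1,3,4,6,7,9}; box has {4,6,7} → only 2 remains.
R3C9 = 3: row 3 has {1,2,4,5,6,8}; col 9 has {4,5,7,8,9}; box has {2,4,6,7} → only 3 remains.
R5C4 = 8: row 5 has {4,5,7,9}; col 4 has {1,2,3,5,6,9}; box has {1,2,4,5,6,9} → only 8 remains.
R5C6 = 3: row 5 has {4,5,7,8,9}; col 6 has {1,4,5,6,7,8}; box has {1,2,4,5,6,8,9} → only 3 remains.
R5C8 = 1: row 5 has {3,4,5,7,8,9}; col 8 has {2,3,4,5,6,7}; box has {3,4,5,7,9} → only 1 remains.
R6C1 = 3: row 6 has {1,2,4,5,6,7,8,9}; col 1 has {4,5,8}; box has {2,4,5,7,8,9} → only 3 remains.
R1C4 = 4: row 1 has {3,5,6,7}; col 4 has {1,2,3,5,6,8,9}; box has {1,3,5,6,7,8} → only 4 remains.
R1C7 = 8: row 1 has {3,4,5,6,7}; col 7 has {1,2,3,4,6,7,9}; box has {2,3,4,6,7} → only 8 remains.
R1C8 = 9: row 1 has {3,4,5,6,7,8}; col 8 has {1,2,3,4,5,6,7}; box has {2,3,4,6,7,8} → only 9 remains.
R1C9 = 1: row 1 has {3,4,5,6,7,8,9}; col 9 has {3,4,5,7,8,9}; box has {2,3,4,6,7,8,9} → only 1 remains.
R2C7 = 5: row 2 has {1,3,4,6,7,8}; col 7 has {1,2,3,4,6,7,8,9}; box has {1,2,3,4,6,7,8,9} → only 5 remains.
R3C6 = 9: row 3 has {1,2,3,4,5,6,8}; col 6 has {1,3,4,5,6,7,8}; box has {1,3,4,5,6,7,8} → only 9 remains.
R4C4 = 7: row 4 has {2,3,4,5,9}; col 4 has {1,2,3,4,5,6,8,9}; box has {1,2,3,4,5,6,8,9} → only 7 remains.
R4C8 = 8: row 4 has {2,3,4,5,7,9}; col 8 has {1,2,3,4,5,6,7,9}; box has {1,3,4,5,7,9} → only 8 remains.
R4C9 = 6: row 4 has {2,3,4,5,7,8,9}; col 9 has {1,3,4,5,7,8,9}; box has {1,3,4,5,7,8,9} → only 6 remains.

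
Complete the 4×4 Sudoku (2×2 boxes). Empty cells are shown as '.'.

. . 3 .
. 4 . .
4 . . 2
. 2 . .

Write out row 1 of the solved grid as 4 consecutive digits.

2134

R1C2 = 1: row 1 has {3}; col 2 has {2,4}; box has {4} → only 1 remains.
R1C4 = 4: row 1 has {1,3}; col 4 has {2}; box has {3} → only 4 remains.
R2C4 = 1: row 2 has {4}; col 4 has {2,4}; box has {3,4} → only 1 remains.
R3C2 = 3: row 3 has {2,4}; col 2 has {1,2,4}; box has {2,4} → only 3 remains.
R3C3 = 1: row 3 has {2,3,4}; col 3 has {3}; box has {2} → only 1 remains.
R4C1 = 1: row 4 has {2}; col 1 has {4}; box has {2,3,4} → only 1 remains.
R4C3 = 4: row 4 has {1,2}; col 3 has {1,3}; box has {1,2} → only 4 remains.
R4C4 = 3: row 4 has {1,2,4}; col 4 has {1,2,4}; box has {1,2,4} → only 3 remains.
R1C1 = 2: row 1 has {1,3,4}; col 1 has {1,4}; box has {1,4} → only 2 remains.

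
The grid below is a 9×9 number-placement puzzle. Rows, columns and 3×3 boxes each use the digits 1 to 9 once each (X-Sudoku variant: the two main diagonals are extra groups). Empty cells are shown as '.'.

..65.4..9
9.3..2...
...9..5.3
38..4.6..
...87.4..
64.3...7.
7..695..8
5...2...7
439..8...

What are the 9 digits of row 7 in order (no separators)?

712695348

row 4, column 6 = 1: row 4 has {3,4,6,8}; col 6 has {2,4,5,8}; box has {3,4,7,8}; anti-diagonal has {3,4,5,7,9} → only 1 remains.
row 6, column 5 = 5: row 6 has {3,4,6,7}; col 5 has {2,4,7,9}; box has {1,3,4,7,8} → only 5 remains.
row 6, column 6 = 9: row 6 has {3,4,5,6,7}; col 6 has {1,2,4,5,8}; box has {1,3,4,5,7,8}; main diagonal has {7} → only 9 remains.
row 7, column 3 = 2: row 7 has {5,6,7,8,9}; col 3 has {3,6,9}; box has {3,4,5,7,9}; anti-diagonal has {1,3,4,5,7,9} → only 2 remains.
row 8, column 2 = 6: row 8 has {2,5,7}; col 2 has {3,4,8}; box has {2,3,4,5,7,9}; anti-diagonal has {1,2,3,4,5,7,9} → only 6 remains.
row 8, column 6 = 3: row 8 has {2,5,6,7}; col 6 has {1,2,4,5,8,9}; box has {2,5,6,8,9} → only 3 remains.
row 9, column 5 = 1: row 9 has {3,4,8,9}; col 5 has {2,4,5,7,9}; box has {2,3,5,6,8,9} → only 1 remains.
row 9, column 7 = 2: row 9 has {1,3,4,8,9}; col 7 has {4,5,6}; box has {7,8} → only 2 remains.
row 2, column 8 = 8: row 2 has {2,3,9}; col 8 has {7}; box has {3,5,9}; anti-diagonal has {1,2,3,4,5,6,7,9} → only 8 remains.
row 4, column 4 = 2: row 4 has {1,3,4,6,8}; col 4 has {3,5,6,8,9}; box has {1,3,4,5,7,8,9}; main diagonal has {7,9} → only 2 remains.
row 4, column 9 = 5: row 4 has {1,2,3,4,6,8}; col 9 has {3,7,8,9}; box has {4,6,7} → only 5 remains.
row 5, column 6 = 6: row 5 has {4,7,8}; col 6 has {1,2,3,4,5,8,9}; box has {1,2,3,4,5,7,8,9} → only 6 remains.
row 6, column 3 = 1: row 6 has {3,4,5,6,7,9}; col 3 has {2,3,6,9}; box has {3,4,6,8} → only 1 remains.
row 6, column 7 = 8: row 6 has {1,3,4,5,6,7,9}; col 7 has {2,4,5,6}; box has {4,5,6,7} → only 8 remains.
row 6, column 9 = 2: row 6 has {1,3,4,5,6,7,8,9}; col 9 has {3,5,7,8,9}; box has {4,5,6,7,8} → only 2 remains.
row 7, column 2 = 1: row 7 has {2,5,6,7,8,9}; col 2 has {3,4,6,8}; box has {2,3,4,5,6,7,9} → only 1 remains.
row 7, column 7 = 3: row 7 has {1,2,5,6,7,8,9}; col 7 has {2,4,5,6,8}; box has {2,7,8}; main diagonal has {2,7,9} → only 3 remains.
row 7, column 8 = 4: row 7 has {1,2,3,5,6,7,8,9}; col 8 has {7,8}; box has {2,3,7,8} → only 4 remains.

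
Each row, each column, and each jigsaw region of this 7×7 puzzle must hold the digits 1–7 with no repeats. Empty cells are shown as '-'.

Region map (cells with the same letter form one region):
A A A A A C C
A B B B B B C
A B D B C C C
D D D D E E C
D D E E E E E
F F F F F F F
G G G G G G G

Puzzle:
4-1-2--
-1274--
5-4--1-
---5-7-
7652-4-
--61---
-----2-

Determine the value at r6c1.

r3c2 = 3 (sole candidate).
r3c4 = 6 (sole candidate).
r3c5 = 7 (sole candidate).
r3c7 = 2 (sole candidate).
r4c2 = 2 (sole candidate).
r4c3 = 3 (sole candidate).
r7c3 = 7 (sole candidate).
r1c2 = 7 (sole candidate).
r1c4 = 3 (sole candidate).
r2c1 = 6 (sole candidate).
r2c6 = 5 (sole candidate).
r2c7 = 3 (sole candidate).
r4c1 = 1 (sole candidate).
r4c5 = 6 (sole candidate).
r4c7 = 4 (sole candidate).
r5c7 = 1 (sole candidate).
r6c6 = 3 (sole candidate).
r7c1 = 3 (sole candidate).
r7c4 = 4 (sole candidate).
r1c6 = 6 (sole candidate).
r1c7 = 5 (sole candidate).
r5c5 = 3 (sole candidate).
r6c1 = 2: row 6 has {1,3,6}; col 1 has {1,3,4,5,6,7}; region has {1,3,6} → only 2 remains.

2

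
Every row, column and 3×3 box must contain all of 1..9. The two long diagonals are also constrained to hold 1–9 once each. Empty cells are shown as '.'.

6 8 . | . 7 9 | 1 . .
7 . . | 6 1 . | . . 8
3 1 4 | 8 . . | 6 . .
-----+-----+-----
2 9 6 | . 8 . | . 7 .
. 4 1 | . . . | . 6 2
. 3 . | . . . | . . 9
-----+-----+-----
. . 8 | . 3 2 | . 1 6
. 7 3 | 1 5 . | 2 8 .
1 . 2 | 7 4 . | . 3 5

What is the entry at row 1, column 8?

2

row 1, column 3 = 5: row 1 has {1,6,7,8,9}; col 3 has {1,2,3,4,6,8}; box has {1,3,4,6,7,8} → only 5 remains.
row 2, column 2 = 2: row 2 has {1,6,7,8}; col 2 has {1,3,4,7,8,9}; box has {1,3,4,5,6,7,8}; main diagonal has {4,5,6,8} → only 2 remains.
row 2, column 3 = 9: row 2 has {1,2,6,7,8}; col 3 has {1,2,3,4,5,6,8}; box has {1,2,3,4,5,6,7,8} → only 9 remains.
row 3, column 5 = 2: row 3 has {1,3,4,6,8}; col 5 has {1,3,4,5,7,8}; box has {1,6,7,8,9} → only 2 remains.
row 3, column 6 = 5: row 3 has {1,2,3,4,6,8}; col 6 has {2,9}; box has {1,2,6,7,8,9} → only 5 remains.
row 3, column 8 = 9: row 3 has {1,2,3,4,5,6,8}; col 8 has {1,3,6,7,8}; box has {1,6,8} → only 9 remains.
row 3, column 9 = 7: row 3 has {1,2,3,4,5,6,8,9}; col 9 has {2,5,6,8,9}; box has {1,6,8,9} → only 7 remains.
row 4, column 4 = 3: row 4 has {2,6,7,8,9}; col 4 has {1,6,7,8}; box has {8}; main diagonal has {2,4,5,6,8} → only 3 remains.
row 4, column 6 = 4: row 4 has {2,3,6,7,8,9}; col 6 has {2,5,9}; box has {3,8}; anti-diagonal has {1,6,7,8} → only 4 remains.
row 4, column 7 = 5: row 4 has {2,3,4,6,7,8,9}; col 7 has {1,2,6}; box has {2,6,7,9} → only 5 remains.
row 4, column 9 = 1: row 4 has {2,3,4,5,6,7,8,9}; col 9 has {2,5,6,7,8,9}; box has {2,5,6,7,9} → only 1 remains.
row 5, column 5 = 9: row 5 has {1,2,4,6}; col 5 has {1,2,3,4,5,7,8}; box has {3,4,8}; main diagonal has {2,3,4,5,6,8}; anti-diagonal has {1,4,6,7,8} → only 9 remains.
row 5, column 6 = 7: row 5 has {1,2,4,6,9}; col 6 has {2,4,5,9}; box has {3,4,8,9} → only 7 remains.
row 6, column 3 = 7: row 6 has {3,9}; col 3 has {1,2,3,4,5,6,8,9}; box has {1,2,3,4,6,9} → only 7 remains.
row 6, column 5 = 6: row 6 has {3,7,9}; col 5 has {1,2,3,4,5,7,8,9}; box has {3,4,7,8,9} → only 6 remains.
row 6, column 6 = 1: row 6 has {3,6,7,9}; col 6 has {2,4,5,7,9}; box has {3,4,6,7,8,9}; main diagonal has {2,3,4,5,6,8,9} → only 1 remains.
row 6, column 8 = 4: row 6 has {1,3,6,7,9}; col 8 has {1,3,6,7,8,9}; box has {1,2,5,6,7,9} → only 4 remains.
row 7, column 2 = 5: row 7 has {1,2,3,6,8}; col 2 has {1,2,3,4,7,8,9}; box has {1,2,3,7,8} → only 5 remains.
row 7, column 4 = 9: row 7 has {1,2,3,5,6,8}; col 4 has {1,3,6,7,8}; box has {1,2,3,4,5,7} → only 9 remains.
row 7, column 7 = 7: row 7 has {1,2,3,5,6,8,9}; col 7 has {1,2,5,6}; box has {1,2,3,5,6,8}; main diagonal has {1,2,3,4,5,6,8,9} → only 7 remains.
row 8, column 6 = 6: row 8 has {1,2,3,5,7,8}; col 6 has {1,2,4,5,7,9}; box has {1,2,3,4,5,7,9} → only 6 remains.
row 8, column 9 = 4: row 8 has {1,2,3,5,6,7,8}; col 9 has {1,2,5,6,7,8,9}; box has {1,2,3,5,6,7,8} → only 4 remains.
row 9, column 2 = 6: row 9 has {1,2,3,4,5,7}; col 2 has {1,2,3,4,5,7,8,9}; box has {1,2,3,5,7,8} → only 6 remains.
row 9, column 6 = 8: row 9 has {1,2,3,4,5,6,7}; col 6 has {1,2,4,5,6,7,9}; box has {1,2,3,4,5,6,7,9} → only 8 remains.
row 9, column 7 = 9: row 9 has {1,2,3,4,5,6,7,8}; col 7 has {1,2,5,6,7}; box has {1,2,3,4,5,6,7,8} → only 9 remains.
row 1, column 4 = 4: row 1 has {1,5,6,7,8,9}; col 4 has {1,3,6,7,8,9}; box has {1,2,5,6,7,8,9} → only 4 remains.
row 1, column 8 = 2: row 1 has {1,4,5,6,7,8,9}; col 8 has {1,3,4,6,7,8,9}; box has {1,6,7,8,9} → only 2 remains.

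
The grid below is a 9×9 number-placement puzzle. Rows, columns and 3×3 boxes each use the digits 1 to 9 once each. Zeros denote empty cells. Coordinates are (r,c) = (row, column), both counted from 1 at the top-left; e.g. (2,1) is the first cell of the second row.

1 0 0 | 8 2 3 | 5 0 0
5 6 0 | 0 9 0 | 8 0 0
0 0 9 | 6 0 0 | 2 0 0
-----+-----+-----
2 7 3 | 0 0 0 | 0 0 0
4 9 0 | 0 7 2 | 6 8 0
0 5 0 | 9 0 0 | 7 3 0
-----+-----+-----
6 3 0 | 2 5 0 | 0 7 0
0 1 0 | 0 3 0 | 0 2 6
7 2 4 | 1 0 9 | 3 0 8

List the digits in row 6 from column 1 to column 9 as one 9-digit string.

(1,2) = 4: row 1 has {1,2,3,5,8}; col 2 has {1,2,3,5,6,7,9}; box has {1,5,6,9} → only 4 remains.
(1,3) = 7: row 1 has {1,2,3,4,5,8}; col 3 has {3,4,9}; box has {1,4,5,6,9} → only 7 remains.
(1,9) = 9: row 1 has {1,2,3,4,5,7,8}; col 9 has {6,8}; box has {2,5,8} → only 9 remains.
(2,3) = 2: row 2 has {5,6,8,9}; col 3 has {3,4,7,9}; box has {1,4,5,6,7,9} → only 2 remains.
(3,2) = 8: row 3 has {2,6,9}; col 2 has {1,2,3,4,5,6,7,9}; box has {1,2,4,5,6,7,9} → only 8 remains.
(5,3) = 1: row 5 has {2,4,6,7,8,9}; col 3 has {2,3,4,7,9}; box has {2,3,4,5,7,9} → only 1 remains.
(5,9) = 5: row 5 has {1,2,4,6,7,8,9}; col 9 has {6,8,9}; box has {3,6,7,8} → only 5 remains.
(6,1) = 8: row 6 has {3,5,7,9}; col 1 has {1,2,4,5,6,7}; box has {1,2,3,4,5,7,9} → only 8 remains.
(6,3) = 6: row 6 has {3,5,7,8,9}; col 3 has {1,2,3,4,7,9}; box has {1,2,3,4,5,7,8,9} → only 6 remains.
(7,3) = 8: row 7 has {2,3,5,6,7}; col 3 has {1,2,3,4,6,7,9}; box has {1,2,3,4,6,7} → only 8 remains.
(7,6) = 4: row 7 has {2,3,5,6,7,8}; col 6 has {2,3,9}; box has {1,2,3,5,9} → only 4 remains.
(7,9) = 1: row 7 has {2,3,4,5,6,7,8}; col 9 has {5,6,8,9}; box has {2,3,6,7,8} → only 1 remains.
(8,1) = 9: row 8 has {1,2,3,6}; col 1 has {1,2,4,5,6,7,8}; box has {1,2,3,4,6,7,8} → only 9 remains.
(8,3) = 5: row 8 has {1,2,3,6,9}; col 3 has {1,2,3,4,6,7,8,9}; box has {1,2,3,4,6,7,8,9} → only 5 remains.
(8,4) = 7: row 8 has {1,2,3,5,6,9}; col 4 has {1,2,6,8,9}; box has {1,2,3,4,5,9} → only 7 remains.
(8,6) = 8: row 8 has {1,2,3,5,6,7,9}; col 6 has {2,3,4,9}; box has {1,2,3,4,5,7,9} → only 8 remains.
(8,7) = 4: row 8 has {1,2,3,5,6,7,8,9}; col 7 has {2,3,5,6,7,8}; box has {1,2,3,6,7,8} → only 4 remains.
(9,5) = 6: row 9 has {1,2,3,4,7,8,9}; col 5 has {2,3,5,7,9}; box has {1,2,3,4,5,7,8,9} → only 6 remains.
(9,8) = 5: row 9 has {1,2,3,4,6,7,8,9}; col 8 has {2,3,7,8}; box has {1,2,3,4,6,7,8} → only 5 remains.
(1,8) = 6: row 1 has {1,2,3,4,5,7,8,9}; col 8 has {2,3,5,7,8}; box has {2,5,8,9} → only 6 remains.
(2,4) = 4: row 2 has {2,5,6,8,9}; col 4 has {1,2,6,7,8,9}; box has {2,3,6,8,9} → only 4 remains.
(2,8) = 1: row 2 has {2,4,5,6,8,9}; col 8 has {2,3,5,6,7,8}; box has {2,5,6,8,9} → only 1 remains.
(3,1) = 3: row 3 has {2,6,8,9}; col 1 has {1,2,4,5,6,7,8,9}; box has {1,2,4,5,6,7,8,9} → only 3 remains.
(3,5) = 1: row 3 has {2,3,6,8,9}; col 5 has {2,3,5,6,7,9}; box has {2,3,4,6,8,9} → only 1 remains.
(3,8) = 4: row 3 has {1,2,3,6,8,9}; col 8 has {1,2,3,5,6,7,8}; box has {1,2,5,6,8,9} → only 4 remains.
(3,9) = 7: row 3 has {1,2,3,4,6,8,9}; col 9 has {1,5,6,8,9}; box has {1,2,4,5,6,8,9} → only 7 remains.
(4,4) = 5: row 4 has {2,3,7}; col 4 has {1,2,4,6,7,8,9}; box has {2,7,9} → only 5 remains.
(4,8) = 9: row 4 has {2,3,5,7}; col 8 has {1,2,3,4,5,6,7,8}; box has {3,5,6,7,8} → only 9 remains.
(4,9) = 4: row 4 has {2,3,5,7,9}; col 9 has {1,5,6,7,8,9}; box has {3,5,6,7,8,9} → only 4 remains.
(5,4) = 3: row 5 has {1,2,4,5,6,7,8,9}; col 4 has {1,2,4,5,6,7,8,9}; box has {2,5,7,9} → only 3 remains.
(6,5) = 4: row 6 has {3,5,6,7,8,9}; col 5 has {1,2,3,5,6,7,9}; box has {2,3,5,7,9} → only 4 remains.
(6,6) = 1: row 6 has {3,4,5,6,7,8,9}; col 6 has {2,3,4,8,9}; box has {2,3,4,5,7,9} → only 1 remains.
(6,9) = 2: row 6 has {1,3,4,5,6,7,8,9}; col 9 has {1,4,5,6,7,8,9}; box has {3,4,5,6,7,8,9} → only 2 remains.

856941732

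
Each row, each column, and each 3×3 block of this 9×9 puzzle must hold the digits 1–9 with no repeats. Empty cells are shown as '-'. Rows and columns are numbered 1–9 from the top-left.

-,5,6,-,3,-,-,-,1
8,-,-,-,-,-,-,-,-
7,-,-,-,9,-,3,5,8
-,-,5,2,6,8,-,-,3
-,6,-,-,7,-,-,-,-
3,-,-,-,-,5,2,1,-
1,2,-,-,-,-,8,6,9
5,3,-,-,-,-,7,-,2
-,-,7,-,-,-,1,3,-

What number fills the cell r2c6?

r6c5 = 4 (sole candidate).
r7c3 = 4 (sole candidate).
r7c5 = 5 (sole candidate).
r8c8 = 4 (sole candidate).
r9c9 = 5 (sole candidate).
r5c9 = 4 (sole candidate).
r6c4 = 9 (sole candidate).
r4c7 = 9 (sole candidate).
r4c8 = 7 (sole candidate).
r5c7 = 5 (sole candidate).
r5c8 = 8 (sole candidate).
r6c3 = 8 (sole candidate).
r6c9 = 6 (sole candidate).
r8c3 = 9 (sole candidate).
r9c1 = 6 (sole candidate).
r9c2 = 8 (sole candidate).
r9c4 = 4 (sole candidate).
r9c5 = 2 (sole candidate).
r9c6 = 9 (sole candidate).
r1c7 = 4 (sole candidate).
r2c5 = 1 (sole candidate).
r2c7 = 6 (sole candidate).
r2c9 = 7 (sole candidate).
r3c4 = 6 (sole candidate).
r4c1 = 4 (sole candidate).
r4c2 = 1 (sole candidate).
r5c3 = 2 (sole candidate).
r6c2 = 7 (sole candidate).
r8c5 = 8 (sole candidate).
r2c3 = 3 (sole candidate).
r2c4 = 5 (sole candidate).
r3c2 = 4 (sole candidate).
r3c3 = 1 (sole candidate).
r3c6 = 2 (sole candidate).
r5c1 = 9 (sole candidate).
r8c4 = 1 (sole candidate).
r8c6 = 6 (sole candidate).
r1c1 = 2 (sole candidate).
r1c6 = 7 (sole candidate).
r1c8 = 9 (sole candidate).
r2c2 = 9 (sole candidate).
r2c6 = 4: row 2 has {1,3,5,6,7,8,9}; col 6 has {2,5,6,7,8,9}; box has {1,2,3,5,6,7,9} → only 4 remains.

4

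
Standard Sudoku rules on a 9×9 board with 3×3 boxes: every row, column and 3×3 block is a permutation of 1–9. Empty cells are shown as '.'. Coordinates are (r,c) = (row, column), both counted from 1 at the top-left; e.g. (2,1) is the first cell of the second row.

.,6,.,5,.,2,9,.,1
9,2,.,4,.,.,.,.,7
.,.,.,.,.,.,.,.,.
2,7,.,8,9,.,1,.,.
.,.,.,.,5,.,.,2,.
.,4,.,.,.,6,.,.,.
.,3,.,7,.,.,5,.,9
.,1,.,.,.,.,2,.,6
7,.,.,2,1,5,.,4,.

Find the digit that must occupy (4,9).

5

(3,9) = 2 (hidden single in row 3).
(6,5) = 2 (hidden single in row 6).
(7,8) = 1 (hidden single in row 7).
(7,3) = 2 (hidden single in row 7).
(8,8) = 7 (hidden single in row 8).
(6,7) = 7 (hidden single in row 6).
(5,6) = 7 (hidden single in row 5).
(9,3) = 6 (hidden single in row 9).
(4,8) = 6 (hidden single in row 4).
(5,1) = 6 (hidden single in row 5).
(7,5) = 6 (hidden single in row 7).
(2,7) = 6 (hidden single in row 2).
(3,4) = 6 (hidden single in row 3).
(3,6) = 9 (hidden single in row 3).
(9,2) = 9 (hidden single in row 9).
(5,2) = 8 (sole candidate).
(3,2) = 5 (sole candidate).
(2,8) = 5 (hidden single in row 2).
(5,3) = 9 (hidden single in row 5).
(5,4) = 1 (hidden single in row 5).
(6,4) = 3 (sole candidate).
(8,4) = 9 (sole candidate).
(4,6) = 4 (sole candidate).
(7,6) = 8 (sole candidate).
(8,6) = 3 (sole candidate).
(2,6) = 1 (sole candidate).
(7,1) = 4 (sole candidate).
(8,5) = 4 (sole candidate).
(1,3) = 4 (hidden single in row 1).
(1,5) = 7 (hidden single in row 1).
(3,7) = 4 (hidden single in row 3).
(3,3) = 7 (hidden single in row 3).
(5,7) = 3 (sole candidate).
(5,9) = 4 (sole candidate).
(9,7) = 8 (sole candidate).
(9,9) = 3 (sole candidate).
(4,9) = 5: row 4 has {1,2,4,6,7,8,9}; col 9 has {1,2,3,4,6,7,9}; box has {1,2,3,4,6,7} → only 5 remains.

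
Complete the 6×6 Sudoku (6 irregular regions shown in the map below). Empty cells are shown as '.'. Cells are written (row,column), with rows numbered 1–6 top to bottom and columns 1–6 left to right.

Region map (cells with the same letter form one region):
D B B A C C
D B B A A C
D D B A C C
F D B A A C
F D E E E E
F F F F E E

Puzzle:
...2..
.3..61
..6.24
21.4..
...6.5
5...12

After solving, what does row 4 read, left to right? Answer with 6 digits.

(2,1) = 4: row 2 has {1,3,6}; col 1 has {2,5}; region has {1} → only 4 remains.
(2,4) = 5: row 2 has {1,3,4,6}; col 4 has {2,4,6}; region has {2,4,6} → only 5 remains.
(3,1) = 3: row 3 has {2,4,6}; col 1 has {2,4,5}; region has {1,4} → only 3 remains.
(3,2) = 5: row 3 has {2,3,4,6}; col 2 has {1,3}; region has {1,3,4} → only 5 remains.
(3,4) = 1: row 3 has {2,3,4,5,6}; col 4 has {2,4,5,6}; region has {2,4,5,6} → only 1 remains.
(4,3) = 5: row 4 has {1,2,4}; col 3 has {6}; region has {3,6} → only 5 remains.
(4,5) = 3: row 4 has {1,2,4,5}; col 5 has {1,2,6}; region has {1,2,4,5,6} → only 3 remains.
(4,6) = 6: row 4 has {1,2,3,4,5}; col 6 has {1,2,4,5}; region has {1,2,4} → only 6 remains.

215436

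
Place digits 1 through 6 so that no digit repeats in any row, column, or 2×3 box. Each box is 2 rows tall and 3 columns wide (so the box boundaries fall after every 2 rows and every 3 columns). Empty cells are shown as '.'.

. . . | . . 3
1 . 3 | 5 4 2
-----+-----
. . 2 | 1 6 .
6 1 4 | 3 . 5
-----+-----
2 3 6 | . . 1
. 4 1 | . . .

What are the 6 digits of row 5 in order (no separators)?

236451

row 1, column 3 = 5 (sole candidate).
row 1, column 4 = 6 (sole candidate).
row 1, column 5 = 1 (sole candidate).
row 2, column 2 = 6 (sole candidate).
row 3, column 2 = 5 (sole candidate).
row 3, column 6 = 4 (sole candidate).
row 4, column 5 = 2 (sole candidate).
row 5, column 4 = 4: row 5 has {1,2,3,6}; col 4 has {1,3,5,6}; box has {1} → only 4 remains.
row 5, column 5 = 5: row 5 has {1,2,3,4,6}; col 5 has {1,2,4,6}; box has {1,4} → only 5 remains.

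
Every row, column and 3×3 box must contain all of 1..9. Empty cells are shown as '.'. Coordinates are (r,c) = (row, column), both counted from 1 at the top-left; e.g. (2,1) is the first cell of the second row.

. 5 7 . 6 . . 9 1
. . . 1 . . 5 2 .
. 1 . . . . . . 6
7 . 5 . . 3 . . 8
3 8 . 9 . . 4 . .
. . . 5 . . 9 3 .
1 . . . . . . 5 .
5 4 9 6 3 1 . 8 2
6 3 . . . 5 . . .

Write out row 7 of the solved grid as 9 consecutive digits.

(6,9) = 7 (sole candidate).
(8,7) = 7 (sole candidate).
(9,7) = 1 (sole candidate).
(9,8) = 4 (sole candidate).
(9,9) = 9 (sole candidate).
(3,8) = 7 (sole candidate).
(5,9) = 5 (sole candidate).
(7,9) = 3: row 7 has {1,5}; col 9 has {1,2,5,6,7,8,9}; box has {1,2,4,5,7,8,9} → only 3 remains.
(2,9) = 4 (sole candidate).
(7,7) = 6: row 7 has {1,3,5}; col 7 has {1,4,5,7,9}; box has {1,2,3,4,5,7,8,9} → only 6 remains.
(4,7) = 2 (sole candidate).
(4,4) = 4 (sole candidate).
(4,5) = 1 (sole candidate).
(4,8) = 6 (sole candidate).
(5,8) = 1 (sole candidate).
(4,2) = 9 (sole candidate).
(2,2) = 6 (sole candidate).
(6,2) = 2 (sole candidate).
(6,5) = 8 (sole candidate).
(6,6) = 6 (sole candidate).
(7,2) = 7: row 7 has {1,3,5,6}; col 2 has {1,2,3,4,5,6,8,9}; box has {1,3,4,5,6,9} → only 7 remains.
(5,3) = 6 (sole candidate).
(6,1) = 4 (sole candidate).
(6,3) = 1 (sole candidate).
(1,6) = 4 (hidden single in row 1).
(2,3) = 3 (hidden single in row 2).
(3,3) = 4 (hidden single in row 3).
(3,5) = 5 (hidden single in row 3).
(7,5) = 4: in row 7, 4 can only go here (every other open cell in that row sees a 4).
(7,6) = 9: in row 7, 9 can only go here (every other open cell in that row sees a 9).
(3,1) = 9 (hidden single in row 3).
(2,1) = 8 (sole candidate).
(2,6) = 7 (sole candidate).
(5,6) = 2 (sole candidate).
(1,1) = 2 (sole candidate).
(2,5) = 9 (sole candidate).
(3,6) = 8 (sole candidate).
(3,7) = 3 (sole candidate).
(5,5) = 7 (sole candidate).
(9,5) = 2 (sole candidate).
(1,4) = 3 (sole candidate).
(1,7) = 8 (sole candidate).
(3,4) = 2 (sole candidate).
(7,4) = 8: row 7 has {1,3,4,5,6,7,9}; col 4 has {1,2,3,4,5,6,9}; box has {1,2,3,4,5,6,9} → only 8 remains.
(9,3) = 8 (sole candidate).
(9,4) = 7 (sole candidate).
(7,3) = 2: row 7 has {1,3,4,5,6,7,8,9}; col 3 has {1,3,4,5,6,7,8,9}; box has {1,3,4,5,6,7,8,9} → only 2 remains.

172849653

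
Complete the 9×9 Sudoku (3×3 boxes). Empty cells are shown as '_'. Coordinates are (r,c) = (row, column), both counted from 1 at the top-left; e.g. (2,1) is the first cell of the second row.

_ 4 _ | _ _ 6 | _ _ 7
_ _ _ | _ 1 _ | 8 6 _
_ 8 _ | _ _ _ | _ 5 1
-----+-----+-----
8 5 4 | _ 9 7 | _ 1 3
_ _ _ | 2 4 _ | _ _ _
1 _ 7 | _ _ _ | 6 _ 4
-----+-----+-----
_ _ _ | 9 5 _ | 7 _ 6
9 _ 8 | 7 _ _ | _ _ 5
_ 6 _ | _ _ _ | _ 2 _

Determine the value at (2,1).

(4,4) = 6 (sole candidate).
(4,7) = 2 (sole candidate).
(1,3) = 1 (hidden single in row 1).
(5,6) = 1 (hidden single in row 5).
(5,8) = 7 (hidden single in row 5).
(5,7) = 5 (hidden single in row 5).
(5,9) = 8 (hidden single in row 5).
(6,8) = 9 (sole candidate).
(9,9) = 9 (sole candidate).
(1,8) = 3 (sole candidate).
(2,9) = 2 (sole candidate).
(8,8) = 4 (sole candidate).
(1,7) = 9 (sole candidate).
(3,7) = 4 (sole candidate).
(7,8) = 8 (sole candidate).
(3,4) = 3 (sole candidate).
(6,2) = 2 (hidden single in row 6).
(7,2) = 1 (hidden single in row 7).
(8,2) = 3 (sole candidate).
(8,6) = 2 (sole candidate).
(8,7) = 1 (sole candidate).
(9,3) = 5 (sole candidate).
(9,7) = 3 (sole candidate).
(3,6) = 9 (sole candidate).
(5,2) = 9 (sole candidate).
(7,3) = 2 (sole candidate).
(8,5) = 6 (sole candidate).
(9,5) = 8 (sole candidate).
(9,6) = 4 (sole candidate).
(1,5) = 2 (sole candidate).
(2,2) = 7 (sole candidate).
(2,6) = 5 (sole candidate).
(3,3) = 6 (sole candidate).
(3,5) = 7 (sole candidate).
(5,3) = 3 (sole candidate).
(6,5) = 3 (sole candidate).
(6,6) = 8 (sole candidate).
(7,1) = 4 (sole candidate).
(7,6) = 3 (sole candidate).
(9,1) = 7 (sole candidate).
(9,4) = 1 (sole candidate).
(1,1) = 5 (sole candidate).
(1,4) = 8 (sole candidate).
(2,1) = 3: row 2 has {1,2,5,6,7,8}; col 1 has {1,4,5,7,8,9}; box has {1,4,5,6,7,8} → only 3 remains.

3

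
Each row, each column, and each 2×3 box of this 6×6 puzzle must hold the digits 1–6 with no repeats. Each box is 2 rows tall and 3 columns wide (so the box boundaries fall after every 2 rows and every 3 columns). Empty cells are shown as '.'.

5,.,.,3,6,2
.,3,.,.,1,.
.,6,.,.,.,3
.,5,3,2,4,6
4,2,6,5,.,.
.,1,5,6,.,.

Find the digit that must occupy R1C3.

R1C2 = 4: row 1 has {2,3,5,6}; col 2 has {1,2,3,5,6}; box has {3,5} → only 4 remains.
R1C3 = 1: row 1 has {2,3,4,5,6}; col 3 has {3,5,6}; box has {3,4,5} → only 1 remains.

1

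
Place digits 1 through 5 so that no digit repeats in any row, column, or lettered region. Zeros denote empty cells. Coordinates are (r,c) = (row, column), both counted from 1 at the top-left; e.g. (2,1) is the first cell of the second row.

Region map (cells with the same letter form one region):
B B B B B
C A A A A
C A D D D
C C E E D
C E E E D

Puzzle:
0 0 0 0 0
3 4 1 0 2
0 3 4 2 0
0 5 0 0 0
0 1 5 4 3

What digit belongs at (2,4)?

5

(1,2) = 2: row 1 has {}; col 2 has {1,3,4,5}; region has {} → only 2 remains.
(1,3) = 3: row 1 has {2}; col 3 has {1,4,5}; region has {2} → only 3 remains.
(2,4) = 5: row 2 has {1,2,3,4}; col 4 has {2,4}; region has {1,2,3,4} → only 5 remains.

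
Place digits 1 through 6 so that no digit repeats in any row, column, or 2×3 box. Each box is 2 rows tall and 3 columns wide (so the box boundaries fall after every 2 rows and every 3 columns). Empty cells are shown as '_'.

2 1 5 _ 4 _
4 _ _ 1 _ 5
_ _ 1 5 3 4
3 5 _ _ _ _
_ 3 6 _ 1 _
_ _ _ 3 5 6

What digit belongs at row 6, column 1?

1

row 1, column 4 = 6 (sole candidate).
row 1, column 6 = 3 (sole candidate).
row 2, column 2 = 6 (sole candidate).
row 2, column 3 = 3 (sole candidate).
row 2, column 5 = 2 (sole candidate).
row 3, column 1 = 6 (sole candidate).
row 3, column 2 = 2 (sole candidate).
row 4, column 3 = 4 (sole candidate).
row 4, column 4 = 2 (sole candidate).
row 4, column 5 = 6 (sole candidate).
row 4, column 6 = 1 (sole candidate).
row 5, column 1 = 5 (sole candidate).
row 5, column 4 = 4 (sole candidate).
row 5, column 6 = 2 (sole candidate).
row 6, column 1 = 1: row 6 has {3,5,6}; col 1 has {2,3,4,5,6}; box has {3,5,6} → only 1 remains.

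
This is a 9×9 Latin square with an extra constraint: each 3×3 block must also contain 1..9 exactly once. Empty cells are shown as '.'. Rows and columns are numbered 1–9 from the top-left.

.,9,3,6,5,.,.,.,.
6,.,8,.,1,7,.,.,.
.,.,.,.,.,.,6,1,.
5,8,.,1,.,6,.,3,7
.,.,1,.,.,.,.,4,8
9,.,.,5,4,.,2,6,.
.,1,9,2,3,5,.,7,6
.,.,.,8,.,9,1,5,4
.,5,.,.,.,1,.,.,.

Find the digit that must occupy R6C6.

R1C9 = 2: row 1 has {3,5,6,9}; col 9 has {4,6,7,8}; box has {1,6} → only 2 remains.
R2C8 = 9: row 2 has {1,6,7,8}; col 8 has {1,3,4,5,6,7}; box has {1,2,6} → only 9 remains.
R4C7 = 9: row 4 has {1,3,5,6,7,8}; col 7 has {1,2,6}; box has {2,3,4,6,7,8} → only 9 remains.
R5C7 = 5: row 5 has {1,4,8}; col 7 has {1,2,6,9}; box has {2,3,4,6,7,8,9} → only 5 remains.
R6C3 = 7: row 6 has {2,4,5,6,9}; col 3 has {1,3,8,9}; box has {1,5,8,9} → only 7 remains.
R6C9 = 1: row 6 has {2,4,5,6,7,9}; col 9 has {2,4,6,7,8}; box has {2,3,4,5,6,7,8,9} → only 1 remains.
R7C7 = 8: row 7 has {1,2,3,5,6,7,9}; col 7 has {1,2,5,6,9}; box has {1,4,5,6,7} → only 8 remains.
R9C7 = 3: row 9 has {1,5}; col 7 has {1,2,5,6,8,9}; box has {1,4,5,6,7,8} → only 3 remains.
R9C8 = 2: row 9 has {1,3,5}; col 8 has {1,3,4,5,6,7,9}; box has {1,3,4,5,6,7,8} → only 2 remains.
R9C9 = 9: row 9 has {1,2,3,5}; col 9 has {1,2,4,6,7,8}; box has {1,2,3,4,5,6,7,8} → only 9 remains.
R1C8 = 8: row 1 has {2,3,5,6,9}; col 8 has {1,2,3,4,5,6,7,9}; box has {1,2,6,9} → only 8 remains.
R2C7 = 4: row 2 has {1,6,7,8,9}; col 7 has {1,2,3,5,6,8,9}; box has {1,2,6,8,9} → only 4 remains.
R4C5 = 2: row 4 has {1,3,5,6,7,8,9}; col 5 has {1,3,4,5}; box has {1,4,5,6} → only 2 remains.
R5C6 = 3: row 5 has {1,4,5,8}; col 6 has {1,5,6,7,9}; box has {1,2,4,5,6} → only 3 remains.
R6C2 = 3: row 6 has {1,2,4,5,6,7,9}; col 2 has {1,5,8,9}; box has {1,5,7,8,9} → only 3 remains.
R6C6 = 8: row 6 has {1,2,3,4,5,6,7,9}; col 6 has {1,3,5,6,7,9}; box has {1,2,3,4,5,6} → only 8 remains.

8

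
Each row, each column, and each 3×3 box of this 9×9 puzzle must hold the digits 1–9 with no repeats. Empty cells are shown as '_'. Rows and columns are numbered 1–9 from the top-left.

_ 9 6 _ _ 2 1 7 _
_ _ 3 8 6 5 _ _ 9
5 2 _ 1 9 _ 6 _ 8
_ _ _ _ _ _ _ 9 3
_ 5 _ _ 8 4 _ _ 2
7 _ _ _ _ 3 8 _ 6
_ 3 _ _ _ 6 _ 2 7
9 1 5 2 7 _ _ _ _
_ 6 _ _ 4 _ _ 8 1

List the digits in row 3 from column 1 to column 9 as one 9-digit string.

524197638

R1C5 = 3: row 1 has {1,2,6,7,9}; col 5 has {4,6,7,8,9}; box has {1,2,5,6,8,9} → only 3 remains.
R2C8 = 4: row 2 has {3,5,6,8,9}; col 8 has {2,7,8,9}; box has {1,6,7,8,9} → only 4 remains.
R3C6 = 7: row 3 has {1,2,5,6,8,9}; col 6 has {2,3,4,5,6}; box has {1,2,3,5,6,8,9} → only 7 remains.
R3C8 = 3: row 3 has {1,2,5,6,7,8,9}; col 8 has {2,4,7,8,9}; box has {1,4,6,7,8,9} → only 3 remains.
R4C6 = 1: row 4 has {3,9}; col 6 has {2,3,4,5,6,7}; box has {3,4,8} → only 1 remains.
R5C7 = 7: row 5 has {2,4,5,8}; col 7 has {1,6,8}; box has {2,3,6,8,9} → only 7 remains.
R5C8 = 1: row 5 has {2,4,5,7,8}; col 8 has {2,3,4,7,8,9}; box has {2,3,6,7,8,9} → only 1 remains.
R6C2 = 4: row 6 has {3,6,7,8}; col 2 has {1,2,3,5,6,9}; box has {5,7} → only 4 remains.
R6C8 = 5: row 6 has {3,4,6,7,8}; col 8 has {1,2,3,4,7,8,9}; box has {1,2,3,6,7,8,9} → only 5 remains.
R8C6 = 8: row 8 has {1,2,5,7,9}; col 6 has {1,2,3,4,5,6,7}; box has {2,4,6,7} → only 8 remains.
R8C8 = 6: row 8 has {1,2,5,7,8,9}; col 8 has {1,2,3,4,5,7,8,9}; box has {1,2,7,8} → only 6 remains.
R8C9 = 4: row 8 has {1,2,5,6,7,8,9}; col 9 has {1,2,3,6,7,8,9}; box has {1,2,6,7,8} → only 4 remains.
R9C1 = 2: row 9 has {1,4,6,8}; col 1 has {5,7,9}; box has {1,3,5,6,9} → only 2 remains.
R9C3 = 7: row 9 has {1,2,4,6,8}; col 3 has {3,5,6}; box has {1,2,3,5,6,9} → only 7 remains.
R9C6 = 9: row 9 has {1,2,4,6,7,8}; col 6 has {1,2,3,4,5,6,7,8}; box has {2,4,6,7,8} → only 9 remains.
R1C4 = 4: row 1 has {1,2,3,6,7,9}; col 4 has {1,2,8}; box has {1,2,3,5,6,7,8,9} → only 4 remains.
R1C9 = 5: row 1 has {1,2,3,4,6,7,9}; col 9 has {1,2,3,4,6,7,8,9}; box has {1,3,4,6,7,8,9} → only 5 remains.
R2C1 = 1: row 2 has {3,4,5,6,8,9}; col 1 has {2,5,7,9}; box has {2,3,5,6,9} → only 1 remains.
R2C2 = 7: row 2 has {1,3,4,5,6,8,9}; col 2 has {1,2,3,4,5,6,9}; box has {1,2,3,5,6,9} → only 7 remains.
R2C7 = 2: row 2 has {1,3,4,5,6,7,8,9}; col 7 has {1,6,7,8}; box has {1,3,4,5,6,7,8,9} → only 2 remains.
R3C3 = 4: row 3 has {1,2,3,5,6,7,8,9}; col 3 has {3,5,6,7}; box has {1,2,3,5,6,7,9} → only 4 remains.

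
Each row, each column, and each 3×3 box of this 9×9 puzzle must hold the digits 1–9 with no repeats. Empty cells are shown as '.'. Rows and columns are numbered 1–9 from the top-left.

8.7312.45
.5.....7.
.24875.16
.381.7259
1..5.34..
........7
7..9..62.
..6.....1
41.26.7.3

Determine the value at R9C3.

5

R1C7 = 9 (sole candidate).
R3C7 = 3 (sole candidate).
R4C1 = 6 (sole candidate).
R4C5 = 4 (sole candidate).
R5C9 = 8 (sole candidate).
R6C4 = 6 (sole candidate).
R6C7 = 1 (sole candidate).
R6C8 = 3 (sole candidate).
R7C2 = 8 (sole candidate).
R7C9 = 4 (sole candidate).
R8C2 = 9 (sole candidate).
R8C8 = 8 (sole candidate).
R9C3 = 5: row 9 has {1,2,3,4,6,7}; col 3 has {4,6,7,8}; box has {1,4,6,7,8,9} → only 5 remains.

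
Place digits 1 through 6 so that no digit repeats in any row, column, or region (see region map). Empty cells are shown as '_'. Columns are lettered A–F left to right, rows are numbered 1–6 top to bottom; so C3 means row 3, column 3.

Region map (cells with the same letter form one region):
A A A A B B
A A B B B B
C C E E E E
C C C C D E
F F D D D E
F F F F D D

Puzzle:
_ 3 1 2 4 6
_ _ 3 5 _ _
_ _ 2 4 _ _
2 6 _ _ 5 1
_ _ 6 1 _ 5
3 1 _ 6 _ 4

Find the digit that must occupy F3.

A1 = 5 (sole candidate).
B2 = 4 (sole candidate).
F2 = 2 (sole candidate).
A3 = 1 (sole candidate).
B3 = 5 (sole candidate).
F3 = 3: row 3 has {1,2,4,5}; col 6 has {1,2,4,5,6}; region has {1,2,4,5} → only 3 remains.

3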